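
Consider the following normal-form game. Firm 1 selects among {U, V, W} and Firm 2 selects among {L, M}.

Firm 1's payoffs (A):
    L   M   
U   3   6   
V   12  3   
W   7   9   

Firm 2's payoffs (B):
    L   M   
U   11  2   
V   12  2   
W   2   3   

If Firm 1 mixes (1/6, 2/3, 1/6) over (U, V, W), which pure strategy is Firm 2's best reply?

L

Firm 2's best reply maximizes expected payoff against the mix.
L: (1/6)·11 + (2/3)·12 + (1/6)·2 = 61/6
M: (1/6)·2 + (2/3)·2 + (1/6)·3 = 13/6
Highest expected payoff is 61/6, from L.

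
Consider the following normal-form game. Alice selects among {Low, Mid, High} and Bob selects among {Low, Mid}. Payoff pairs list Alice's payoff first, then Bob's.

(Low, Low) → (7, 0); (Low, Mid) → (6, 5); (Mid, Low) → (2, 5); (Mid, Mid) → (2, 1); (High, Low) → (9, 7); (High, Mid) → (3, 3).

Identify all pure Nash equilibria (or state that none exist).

(Low, Mid) and (High, Low)

Check mutual best responses: a cell is a NE iff neither player can gain by unilaterally deviating.
Alice's best responses — vs Low: High (payoff 9); vs Mid: Low (payoff 6).
Bob's best responses — vs Low: Mid (payoff 5); vs Mid: Low (payoff 5); vs High: Low (payoff 7).
Mutual best responses occur at (Low, Mid) and (High, Low); at each, neither player gains by switching.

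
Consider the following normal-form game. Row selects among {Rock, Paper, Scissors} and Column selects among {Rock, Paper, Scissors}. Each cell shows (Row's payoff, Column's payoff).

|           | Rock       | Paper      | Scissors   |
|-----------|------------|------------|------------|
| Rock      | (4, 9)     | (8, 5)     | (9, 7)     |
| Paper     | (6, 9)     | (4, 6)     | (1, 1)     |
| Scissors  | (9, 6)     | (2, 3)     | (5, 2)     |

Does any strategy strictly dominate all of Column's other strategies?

Rock

A strategy is strictly dominant if it gives Column a strictly higher payoff than every other strategy, against every choice by the opponent.
Rock strictly dominates: vs Rock: 9 > each of {5, 7}; vs Paper: 9 > each of {6, 1}; vs Scissors: 6 > each of {3, 2}.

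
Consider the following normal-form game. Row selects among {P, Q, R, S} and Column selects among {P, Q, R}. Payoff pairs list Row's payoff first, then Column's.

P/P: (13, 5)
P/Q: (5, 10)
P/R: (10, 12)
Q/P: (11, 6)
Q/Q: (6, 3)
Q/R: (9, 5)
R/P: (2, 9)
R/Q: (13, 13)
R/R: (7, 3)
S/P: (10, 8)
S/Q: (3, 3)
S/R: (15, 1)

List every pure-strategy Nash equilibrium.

Find each player's best response to every opponent strategy; NE are the intersections.
Row's best responses — vs P: P (payoff 13); vs Q: R (payoff 13); vs R: S (payoff 15).
Column's best responses — vs P: R (payoff 12); vs Q: P (payoff 6); vs R: Q (payoff 13); vs S: P (payoff 8).
The only mutual best response is (R, Q); neither player gains by switching there.

(R, Q)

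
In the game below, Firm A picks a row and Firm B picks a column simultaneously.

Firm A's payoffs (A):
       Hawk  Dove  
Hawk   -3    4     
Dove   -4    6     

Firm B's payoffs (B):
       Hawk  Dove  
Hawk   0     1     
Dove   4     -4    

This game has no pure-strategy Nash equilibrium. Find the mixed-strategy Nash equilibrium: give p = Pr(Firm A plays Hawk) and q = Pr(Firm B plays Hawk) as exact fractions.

p = 8/9, q = 2/3

Each player's mixing probability is pinned down by making the *other* player indifferent.
Firm B indifferent between Hawk and Dove: p·0 + (1−p)·4 = p·1 + (1−p)·(-4) ⟹ 4 + (-4)p = (-4) + 5p ⟹ p = 8/9.
Firm A indifferent between Hawk and Dove: q·(-3) + (1−q)·4 = q·(-4) + (1−q)·6 ⟹ 4 + (-7)q = 6 + (-10)q ⟹ q = 2/3.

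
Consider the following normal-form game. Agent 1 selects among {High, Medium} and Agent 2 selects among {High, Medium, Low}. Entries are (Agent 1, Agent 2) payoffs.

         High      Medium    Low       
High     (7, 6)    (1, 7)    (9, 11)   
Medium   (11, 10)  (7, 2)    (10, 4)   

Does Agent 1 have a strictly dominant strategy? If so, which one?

A strategy is strictly dominant if it gives Agent 1 a strictly higher payoff than every other strategy, against every choice by the opponent.
Medium strictly dominates: vs High: 11 > 7; vs Medium: 7 > 1; vs Low: 10 > 9.

Medium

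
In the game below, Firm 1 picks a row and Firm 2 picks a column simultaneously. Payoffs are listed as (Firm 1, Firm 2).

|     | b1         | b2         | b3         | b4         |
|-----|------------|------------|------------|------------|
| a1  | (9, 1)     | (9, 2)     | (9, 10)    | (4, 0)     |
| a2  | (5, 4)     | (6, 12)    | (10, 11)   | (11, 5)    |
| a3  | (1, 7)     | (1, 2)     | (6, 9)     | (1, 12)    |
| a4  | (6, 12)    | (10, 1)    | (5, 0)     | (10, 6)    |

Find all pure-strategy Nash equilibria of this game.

No pure-strategy Nash equilibrium

Check mutual best responses: a cell is a NE iff neither player can gain by unilaterally deviating.
Firm 1's best responses — vs b1: a1 (payoff 9); vs b2: a4 (payoff 10); vs b3: a2 (payoff 10); vs b4: a2 (payoff 11).
Firm 2's best responses — vs a1: b3 (payoff 10); vs a2: b2 (payoff 12); vs a3: b4 (payoff 12); vs a4: b1 (payoff 12).
No cell has both players best-responding. For instance, Firm 1's best reply to b1 is a1, but against a1 Firm 2 prefers b3 over b1.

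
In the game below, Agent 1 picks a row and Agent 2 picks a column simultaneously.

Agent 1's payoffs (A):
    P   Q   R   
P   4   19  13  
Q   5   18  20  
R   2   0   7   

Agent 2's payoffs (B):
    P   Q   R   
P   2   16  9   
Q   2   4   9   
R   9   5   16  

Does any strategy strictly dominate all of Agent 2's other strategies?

Check whether one of Agent 2's strategies beats all alternatives regardless of what the opponent does.
P is not dominant: against P, Q gives 16 > 2.
Q is not dominant: against Q, R gives 9 > 4.
R is not dominant: against P, Q gives 16 > 9.
No single strategy is best against every opponent action.

No strictly dominant strategy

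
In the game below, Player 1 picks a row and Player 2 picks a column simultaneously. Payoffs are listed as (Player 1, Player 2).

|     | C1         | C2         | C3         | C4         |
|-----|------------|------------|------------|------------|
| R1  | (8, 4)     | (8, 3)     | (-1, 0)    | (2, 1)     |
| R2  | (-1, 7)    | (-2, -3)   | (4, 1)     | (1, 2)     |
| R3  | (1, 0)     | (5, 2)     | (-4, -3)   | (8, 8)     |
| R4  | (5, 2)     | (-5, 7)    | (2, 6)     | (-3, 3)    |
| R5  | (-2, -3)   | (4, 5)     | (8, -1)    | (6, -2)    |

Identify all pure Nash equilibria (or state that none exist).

Find each player's best response to every opponent strategy; NE are the intersections.
Player 1's best responses — vs C1: R1 (payoff 8); vs C2: R1 (payoff 8); vs C3: R5 (payoff 8); vs C4: R3 (payoff 8).
Player 2's best responses — vs R1: C1 (payoff 4); vs R2: C1 (payoff 7); vs R3: C4 (payoff 8); vs R4: C2 (payoff 7); vs R5: C2 (payoff 5).
Mutual best responses occur at (R1, C1) and (R3, C4); at each, neither player gains by switching.

(R1, C1) and (R3, C4)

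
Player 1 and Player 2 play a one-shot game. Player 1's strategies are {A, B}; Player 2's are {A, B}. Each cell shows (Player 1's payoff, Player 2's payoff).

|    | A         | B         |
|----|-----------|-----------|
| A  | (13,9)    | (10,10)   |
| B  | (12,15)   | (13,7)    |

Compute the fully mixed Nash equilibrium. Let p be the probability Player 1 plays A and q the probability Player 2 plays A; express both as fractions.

Each player's mixing probability is pinned down by making the *other* player indifferent.
Player 2 indifferent between A and B: p·9 + (1−p)·15 = p·10 + (1−p)·7 ⟹ 15 + (-6)p = 7 + 3p ⟹ p = 8/9.
Player 1 indifferent between A and B: q·13 + (1−q)·10 = q·12 + (1−q)·13 ⟹ 10 + 3q = 13 + (-1)q ⟹ q = 3/4.

p = 8/9, q = 3/4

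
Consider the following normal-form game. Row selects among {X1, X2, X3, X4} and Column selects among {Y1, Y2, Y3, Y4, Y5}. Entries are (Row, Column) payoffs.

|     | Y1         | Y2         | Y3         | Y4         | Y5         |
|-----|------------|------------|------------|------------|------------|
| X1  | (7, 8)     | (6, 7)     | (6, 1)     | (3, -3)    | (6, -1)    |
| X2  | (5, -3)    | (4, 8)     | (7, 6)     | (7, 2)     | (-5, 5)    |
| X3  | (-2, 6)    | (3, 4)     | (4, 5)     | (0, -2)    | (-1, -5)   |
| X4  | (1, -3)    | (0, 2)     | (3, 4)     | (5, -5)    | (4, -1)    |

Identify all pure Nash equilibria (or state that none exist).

(X1, Y1)

Check mutual best responses: a cell is a NE iff neither player can gain by unilaterally deviating.
Row's best responses — vs Y1: X1 (payoff 7); vs Y2: X1 (payoff 6); vs Y3: X2 (payoff 7); vs Y4: X2 (payoff 7); vs Y5: X1 (payoff 6).
Column's best responses — vs X1: Y1 (payoff 8); vs X2: Y2 (payoff 8); vs X3: Y1 (payoff 6); vs X4: Y3 (payoff 4).
The only mutual best response is (X1, Y1); neither player gains by switching there.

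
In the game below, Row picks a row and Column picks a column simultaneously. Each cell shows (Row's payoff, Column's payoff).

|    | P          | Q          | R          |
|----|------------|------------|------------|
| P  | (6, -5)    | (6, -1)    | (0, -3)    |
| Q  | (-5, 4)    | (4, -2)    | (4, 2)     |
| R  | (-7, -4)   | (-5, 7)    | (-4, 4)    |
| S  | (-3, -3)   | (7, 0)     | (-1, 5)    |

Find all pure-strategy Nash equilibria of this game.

A profile is a Nash equilibrium when each player is best-responding to the other.
Row's best responses — vs P: P (payoff 6); vs Q: S (payoff 7); vs R: Q (payoff 4).
Column's best responses — vs P: Q (payoff -1); vs Q: P (payoff 4); vs R: Q (payoff 7); vs S: R (payoff 5).
No cell has both players best-responding. For instance, Row's best reply to Q is S, but against S Column prefers R over Q.

There is no pure-strategy Nash equilibrium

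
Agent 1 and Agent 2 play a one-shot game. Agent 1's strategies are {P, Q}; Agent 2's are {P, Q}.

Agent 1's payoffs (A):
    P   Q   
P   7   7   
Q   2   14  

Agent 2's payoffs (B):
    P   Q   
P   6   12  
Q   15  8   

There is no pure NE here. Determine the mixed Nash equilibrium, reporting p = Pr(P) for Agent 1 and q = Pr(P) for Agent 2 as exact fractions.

In a mixed NE each player is indifferent between their pure strategies, so the opponent's mix sets the indifference.
Agent 2 indifferent between P and Q: p·6 + (1−p)·15 = p·12 + (1−p)·8 ⟹ 15 + (-9)p = 8 + 4p ⟹ p = 7/13.
Agent 1 indifferent between P and Q: q·7 + (1−q)·7 = q·2 + (1−q)·14 ⟹ 7 + 0q = 14 + (-12)q ⟹ q = 7/12.

p = 7/13, q = 7/12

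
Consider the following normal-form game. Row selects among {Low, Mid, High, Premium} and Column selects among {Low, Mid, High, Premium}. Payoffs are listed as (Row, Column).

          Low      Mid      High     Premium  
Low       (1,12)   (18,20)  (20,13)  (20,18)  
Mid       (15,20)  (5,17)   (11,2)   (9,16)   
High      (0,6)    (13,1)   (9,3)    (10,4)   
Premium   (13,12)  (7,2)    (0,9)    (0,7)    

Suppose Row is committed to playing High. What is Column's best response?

Low

With Row fixed at High, Column's payoffs are: Low → 6, Mid → 1, High → 3, Premium → 4.
The maximum is 6, achieved by Low.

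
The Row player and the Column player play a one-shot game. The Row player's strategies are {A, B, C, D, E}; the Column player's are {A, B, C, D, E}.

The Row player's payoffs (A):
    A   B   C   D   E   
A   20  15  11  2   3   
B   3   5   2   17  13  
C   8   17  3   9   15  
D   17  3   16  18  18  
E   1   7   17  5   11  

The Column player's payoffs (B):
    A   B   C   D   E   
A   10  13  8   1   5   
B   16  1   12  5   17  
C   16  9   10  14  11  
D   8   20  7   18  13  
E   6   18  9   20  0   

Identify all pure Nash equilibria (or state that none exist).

Check mutual best responses: a cell is a NE iff neither player can gain by unilaterally deviating.
The Row player's best responses — vs A: A (payoff 20); vs B: C (payoff 17); vs C: E (payoff 17); vs D: D (payoff 18); vs E: D (payoff 18).
The Column player's best responses — vs A: B (payoff 13); vs B: E (payoff 17); vs C: A (payoff 16); vs D: B (payoff 20); vs E: D (payoff 20).
No cell has both players best-responding. For instance, the Row player's best reply to A is A, but against A the Column player prefers B over A.

There is no pure-strategy Nash equilibrium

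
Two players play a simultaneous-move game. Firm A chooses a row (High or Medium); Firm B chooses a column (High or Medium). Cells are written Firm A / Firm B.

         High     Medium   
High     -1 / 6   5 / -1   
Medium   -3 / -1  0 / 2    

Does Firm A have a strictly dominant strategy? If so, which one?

Check whether one of Firm A's strategies beats all alternatives regardless of what the opponent does.
High strictly dominates: vs High: -1 > -3; vs Medium: 5 > 0.

High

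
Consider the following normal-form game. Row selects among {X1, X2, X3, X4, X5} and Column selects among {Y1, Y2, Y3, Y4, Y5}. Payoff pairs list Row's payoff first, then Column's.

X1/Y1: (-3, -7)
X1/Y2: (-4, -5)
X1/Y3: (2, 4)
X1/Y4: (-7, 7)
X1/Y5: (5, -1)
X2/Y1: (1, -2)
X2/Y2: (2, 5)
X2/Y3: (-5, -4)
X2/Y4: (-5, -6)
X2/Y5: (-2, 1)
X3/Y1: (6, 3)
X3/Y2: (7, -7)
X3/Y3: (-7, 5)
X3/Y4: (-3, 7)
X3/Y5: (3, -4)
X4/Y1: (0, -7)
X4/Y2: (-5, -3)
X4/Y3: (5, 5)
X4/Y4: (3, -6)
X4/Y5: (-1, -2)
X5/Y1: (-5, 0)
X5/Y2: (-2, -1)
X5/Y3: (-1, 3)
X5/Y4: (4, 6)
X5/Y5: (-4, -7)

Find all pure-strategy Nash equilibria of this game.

Check mutual best responses: a cell is a NE iff neither player can gain by unilaterally deviating.
Row's best responses — vs Y1: X3 (payoff 6); vs Y2: X3 (payoff 7); vs Y3: X4 (payoff 5); vs Y4: X5 (payoff 4); vs Y5: X1 (payoff 5).
Column's best responses — vs X1: Y4 (payoff 7); vs X2: Y2 (payoff 5); vs X3: Y4 (payoff 7); vs X4: Y3 (payoff 5); vs X5: Y4 (payoff 6).
Mutual best responses occur at (X4, Y3) and (X5, Y4); at each, neither player gains by switching.

(X4, Y3) and (X5, Y4)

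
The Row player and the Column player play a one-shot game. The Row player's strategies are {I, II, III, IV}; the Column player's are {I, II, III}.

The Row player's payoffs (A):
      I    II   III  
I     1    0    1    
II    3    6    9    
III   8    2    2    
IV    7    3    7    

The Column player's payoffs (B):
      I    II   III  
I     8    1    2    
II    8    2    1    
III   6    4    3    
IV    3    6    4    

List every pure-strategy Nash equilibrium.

(III, I)

Check mutual best responses: a cell is a NE iff neither player can gain by unilaterally deviating.
The Row player's best responses — vs I: III (payoff 8); vs II: II (payoff 6); vs III: II (payoff 9).
The Column player's best responses — vs I: I (payoff 8); vs II: I (payoff 8); vs III: I (payoff 6); vs IV: II (payoff 6).
The only mutual best response is (III, I); neither player gains by switching there.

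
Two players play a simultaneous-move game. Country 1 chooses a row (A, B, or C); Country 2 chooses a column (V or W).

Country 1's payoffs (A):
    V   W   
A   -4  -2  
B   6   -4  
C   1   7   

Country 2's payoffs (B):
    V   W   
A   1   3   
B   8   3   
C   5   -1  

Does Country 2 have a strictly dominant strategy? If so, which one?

Check whether one of Country 2's strategies beats all alternatives regardless of what the opponent does.
V is not dominant: against A, W gives 3 > 1.
W is not dominant: against B, V gives 8 > 3.
No single strategy is best against every opponent action.

None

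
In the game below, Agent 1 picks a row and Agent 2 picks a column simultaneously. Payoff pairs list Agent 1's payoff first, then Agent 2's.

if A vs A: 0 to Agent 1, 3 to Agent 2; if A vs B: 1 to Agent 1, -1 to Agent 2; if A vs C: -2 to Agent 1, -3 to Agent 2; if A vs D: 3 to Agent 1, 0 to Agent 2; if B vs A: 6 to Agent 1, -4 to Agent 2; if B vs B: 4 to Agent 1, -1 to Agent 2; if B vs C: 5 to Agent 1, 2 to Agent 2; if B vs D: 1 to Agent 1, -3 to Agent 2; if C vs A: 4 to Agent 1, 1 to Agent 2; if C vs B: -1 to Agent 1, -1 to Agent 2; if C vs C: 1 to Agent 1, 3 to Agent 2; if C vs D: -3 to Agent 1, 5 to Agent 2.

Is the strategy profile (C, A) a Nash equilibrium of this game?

Holding Agent 2 at A: Agent 1 gets 4 from C but could get 6 by switching to B. Agent 1 has a profitable deviation.

No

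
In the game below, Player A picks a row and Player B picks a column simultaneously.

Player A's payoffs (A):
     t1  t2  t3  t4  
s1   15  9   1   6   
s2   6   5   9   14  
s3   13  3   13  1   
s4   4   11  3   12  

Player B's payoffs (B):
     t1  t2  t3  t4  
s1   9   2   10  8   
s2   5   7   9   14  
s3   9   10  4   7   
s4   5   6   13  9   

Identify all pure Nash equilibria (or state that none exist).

Check mutual best responses: a cell is a NE iff neither player can gain by unilaterally deviating.
Player A's best responses — vs t1: s1 (payoff 15); vs t2: s4 (payoff 11); vs t3: s3 (payoff 13); vs t4: s2 (payoff 14).
Player B's best responses — vs s1: t3 (payoff 10); vs s2: t4 (payoff 14); vs s3: t2 (payoff 10); vs s4: t3 (payoff 13).
The only mutual best response is (s2, t4); neither player gains by switching there.

(s2, t4)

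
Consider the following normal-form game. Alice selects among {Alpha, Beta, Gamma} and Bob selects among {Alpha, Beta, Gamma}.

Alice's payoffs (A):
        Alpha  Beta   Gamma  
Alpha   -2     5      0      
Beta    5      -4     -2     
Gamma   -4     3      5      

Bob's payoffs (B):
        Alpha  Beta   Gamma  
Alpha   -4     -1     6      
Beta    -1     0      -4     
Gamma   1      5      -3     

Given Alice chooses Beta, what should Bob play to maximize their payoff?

Beta

With Alice fixed at Beta, Bob's payoffs are: Alpha → -1, Beta → 0, Gamma → -4.
The maximum is 0, achieved by Beta.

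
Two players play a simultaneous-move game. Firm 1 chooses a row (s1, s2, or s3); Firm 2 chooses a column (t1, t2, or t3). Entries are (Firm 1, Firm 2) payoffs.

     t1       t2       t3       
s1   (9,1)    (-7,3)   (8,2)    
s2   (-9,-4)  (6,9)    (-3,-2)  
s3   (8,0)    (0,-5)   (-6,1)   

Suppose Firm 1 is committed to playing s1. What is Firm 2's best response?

t2

With Firm 1 fixed at s1, Firm 2's payoffs are: t1 → 1, t2 → 3, t3 → 2.
The maximum is 3, achieved by t2.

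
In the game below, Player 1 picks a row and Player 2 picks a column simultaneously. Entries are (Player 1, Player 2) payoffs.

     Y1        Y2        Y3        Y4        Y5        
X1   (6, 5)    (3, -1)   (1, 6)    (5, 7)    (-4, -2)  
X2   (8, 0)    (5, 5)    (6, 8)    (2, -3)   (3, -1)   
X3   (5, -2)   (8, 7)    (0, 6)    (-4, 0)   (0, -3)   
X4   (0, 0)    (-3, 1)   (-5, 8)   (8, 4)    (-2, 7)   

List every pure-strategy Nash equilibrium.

A profile is a Nash equilibrium when each player is best-responding to the other.
Player 1's best responses — vs Y1: X2 (payoff 8); vs Y2: X3 (payoff 8); vs Y3: X2 (payoff 6); vs Y4: X4 (payoff 8); vs Y5: X2 (payoff 3).
Player 2's best responses — vs X1: Y4 (payoff 7); vs X2: Y3 (payoff 8); vs X3: Y2 (payoff 7); vs X4: Y3 (payoff 8).
Mutual best responses occur at (X2, Y3) and (X3, Y2); at each, neither player gains by switching.

(X2, Y3) and (X3, Y2)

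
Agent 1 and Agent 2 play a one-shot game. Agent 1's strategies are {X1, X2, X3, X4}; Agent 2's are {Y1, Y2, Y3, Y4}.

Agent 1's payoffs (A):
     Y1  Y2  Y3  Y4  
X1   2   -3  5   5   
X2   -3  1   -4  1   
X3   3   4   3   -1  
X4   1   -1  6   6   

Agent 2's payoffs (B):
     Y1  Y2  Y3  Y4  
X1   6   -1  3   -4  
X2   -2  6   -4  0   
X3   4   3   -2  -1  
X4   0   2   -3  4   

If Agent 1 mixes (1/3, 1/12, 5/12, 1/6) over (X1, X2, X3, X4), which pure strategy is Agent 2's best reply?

Y1

Agent 2's best reply maximizes expected payoff against the mix.
Y1: (1/3)·6 + (1/12)·(-2) + (5/12)·4 + (1/6)·0 = 7/2
Y2: (1/3)·(-1) + (1/12)·6 + (5/12)·3 + (1/6)·2 = 7/4
Y3: (1/3)·3 + (1/12)·(-4) + (5/12)·(-2) + (1/6)·(-3) = -2/3
Y4: (1/3)·(-4) + (1/12)·0 + (5/12)·(-1) + (1/6)·4 = -13/12
Highest expected payoff is 7/2, from Y1.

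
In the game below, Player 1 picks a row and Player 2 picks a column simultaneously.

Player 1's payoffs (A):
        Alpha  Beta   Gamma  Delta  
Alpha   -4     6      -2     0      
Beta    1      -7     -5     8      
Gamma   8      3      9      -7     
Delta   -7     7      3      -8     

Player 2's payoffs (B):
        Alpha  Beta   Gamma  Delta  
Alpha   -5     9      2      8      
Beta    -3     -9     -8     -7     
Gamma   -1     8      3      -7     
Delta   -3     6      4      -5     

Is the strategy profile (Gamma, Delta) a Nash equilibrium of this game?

No

Holding Player 2 at Delta: Player 1 gets -7 from Gamma but could get 8 by switching to Beta. Player 1 has a profitable deviation.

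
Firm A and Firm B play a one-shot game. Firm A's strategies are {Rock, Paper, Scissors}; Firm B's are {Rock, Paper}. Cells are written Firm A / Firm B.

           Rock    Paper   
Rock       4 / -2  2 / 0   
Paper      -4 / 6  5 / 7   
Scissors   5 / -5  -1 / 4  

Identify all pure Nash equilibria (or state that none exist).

Find each player's best response to every opponent strategy; NE are the intersections.
Firm A's best responses — vs Rock: Scissors (payoff 5); vs Paper: Paper (payoff 5).
Firm B's best responses — vs Rock: Paper (payoff 0); vs Paper: Paper (payoff 7); vs Scissors: Paper (payoff 4).
The only mutual best response is (Paper, Paper); neither player gains by switching there.

(Paper, Paper)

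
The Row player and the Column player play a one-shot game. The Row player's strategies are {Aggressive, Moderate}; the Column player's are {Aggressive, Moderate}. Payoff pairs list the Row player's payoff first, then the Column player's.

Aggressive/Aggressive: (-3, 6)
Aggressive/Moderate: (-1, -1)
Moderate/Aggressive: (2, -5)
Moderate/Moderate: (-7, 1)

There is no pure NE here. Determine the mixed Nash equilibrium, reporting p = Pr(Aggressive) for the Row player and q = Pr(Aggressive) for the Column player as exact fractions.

In a mixed NE each player is indifferent between their pure strategies, so the opponent's mix sets the indifference.
The Column player indifferent between Aggressive and Moderate: p·6 + (1−p)·(-5) = p·(-1) + (1−p)·1 ⟹ (-5) + 11p = 1 + (-2)p ⟹ p = 6/13.
The Row player indifferent between Aggressive and Moderate: q·(-3) + (1−q)·(-1) = q·2 + (1−q)·(-7) ⟹ (-1) + (-2)q = (-7) + 9q ⟹ q = 6/11.

p = 6/13, q = 6/11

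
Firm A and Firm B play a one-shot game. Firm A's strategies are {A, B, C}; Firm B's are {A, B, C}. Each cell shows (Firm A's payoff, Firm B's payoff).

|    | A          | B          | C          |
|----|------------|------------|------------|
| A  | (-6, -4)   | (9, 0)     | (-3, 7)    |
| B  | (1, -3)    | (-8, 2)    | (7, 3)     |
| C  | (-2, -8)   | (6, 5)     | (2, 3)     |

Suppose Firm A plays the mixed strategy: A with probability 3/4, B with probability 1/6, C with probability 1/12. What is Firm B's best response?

C

Firm B's best reply maximizes expected payoff against the mix.
A: (3/4)·(-4) + (1/6)·(-3) + (1/12)·(-8) = -25/6
B: (3/4)·0 + (1/6)·2 + (1/12)·5 = 3/4
C: (3/4)·7 + (1/6)·3 + (1/12)·3 = 6
Highest expected payoff is 6, from C.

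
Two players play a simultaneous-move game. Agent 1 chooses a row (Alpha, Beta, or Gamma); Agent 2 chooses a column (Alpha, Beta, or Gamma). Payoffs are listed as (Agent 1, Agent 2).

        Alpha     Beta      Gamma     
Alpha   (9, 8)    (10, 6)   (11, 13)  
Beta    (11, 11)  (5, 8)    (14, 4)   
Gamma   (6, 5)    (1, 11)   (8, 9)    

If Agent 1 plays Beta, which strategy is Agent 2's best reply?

With Agent 1 fixed at Beta, Agent 2's payoffs are: Alpha → 11, Beta → 8, Gamma → 4.
The maximum is 11, achieved by Alpha.

Alpha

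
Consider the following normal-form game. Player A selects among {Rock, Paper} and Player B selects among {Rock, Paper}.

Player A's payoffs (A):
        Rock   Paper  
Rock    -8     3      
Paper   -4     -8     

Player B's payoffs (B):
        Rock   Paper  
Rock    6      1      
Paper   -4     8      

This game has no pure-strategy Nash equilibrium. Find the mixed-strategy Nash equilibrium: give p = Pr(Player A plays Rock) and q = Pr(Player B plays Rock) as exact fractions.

p = 12/17, q = 11/15

Each player's mixing probability is pinned down by making the *other* player indifferent.
Player B indifferent between Rock and Paper: p·6 + (1−p)·(-4) = p·1 + (1−p)·8 ⟹ (-4) + 10p = 8 + (-7)p ⟹ p = 12/17.
Player A indifferent between Rock and Paper: q·(-8) + (1−q)·3 = q·(-4) + (1−q)·(-8) ⟹ 3 + (-11)q = (-8) + 4q ⟹ q = 11/15.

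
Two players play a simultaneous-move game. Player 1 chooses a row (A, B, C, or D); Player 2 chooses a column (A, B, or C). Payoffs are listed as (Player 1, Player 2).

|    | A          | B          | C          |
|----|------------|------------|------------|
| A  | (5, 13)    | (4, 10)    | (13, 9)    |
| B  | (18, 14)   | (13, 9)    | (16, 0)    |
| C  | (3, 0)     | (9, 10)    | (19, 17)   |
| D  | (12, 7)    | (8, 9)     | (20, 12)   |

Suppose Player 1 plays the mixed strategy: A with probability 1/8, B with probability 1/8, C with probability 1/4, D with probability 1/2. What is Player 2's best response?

C

Compute Player 2's expected payoff from each pure strategy against the given mix.
A: (1/8)·13 + (1/8)·14 + (1/4)·0 + (1/2)·7 = 55/8
B: (1/8)·10 + (1/8)·9 + (1/4)·10 + (1/2)·9 = 75/8
C: (1/8)·9 + (1/8)·0 + (1/4)·17 + (1/2)·12 = 91/8
Highest expected payoff is 91/8, from C.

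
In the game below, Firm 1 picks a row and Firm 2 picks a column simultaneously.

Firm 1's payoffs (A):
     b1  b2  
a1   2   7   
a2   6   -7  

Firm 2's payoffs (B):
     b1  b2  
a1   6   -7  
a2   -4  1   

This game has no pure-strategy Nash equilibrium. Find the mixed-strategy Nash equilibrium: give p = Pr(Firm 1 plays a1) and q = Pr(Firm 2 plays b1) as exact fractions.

p = 5/18, q = 7/9

Each player's mixing probability is pinned down by making the *other* player indifferent.
Firm 2 indifferent between b1 and b2: p·6 + (1−p)·(-4) = p·(-7) + (1−p)·1 ⟹ (-4) + 10p = 1 + (-8)p ⟹ p = 5/18.
Firm 1 indifferent between a1 and a2: q·2 + (1−q)·7 = q·6 + (1−q)·(-7) ⟹ 7 + (-5)q = (-7) + 13q ⟹ q = 7/9.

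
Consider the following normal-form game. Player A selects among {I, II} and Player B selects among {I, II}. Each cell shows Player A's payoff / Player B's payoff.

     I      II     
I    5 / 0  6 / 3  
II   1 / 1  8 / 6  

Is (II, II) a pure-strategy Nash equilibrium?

Yes

Holding Player B at II: Player A gets 8 from II, versus 6 from I. No profitable deviation for Player A.
Holding Player A at II: Player B gets 6 from II, versus 1 from I. No profitable deviation for Player B either.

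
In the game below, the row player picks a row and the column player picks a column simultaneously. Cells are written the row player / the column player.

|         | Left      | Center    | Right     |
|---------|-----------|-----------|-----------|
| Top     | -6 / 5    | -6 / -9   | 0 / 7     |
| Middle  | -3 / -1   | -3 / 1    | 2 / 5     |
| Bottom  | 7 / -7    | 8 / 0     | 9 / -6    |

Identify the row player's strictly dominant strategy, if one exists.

Bottom

A strategy is strictly dominant if it gives the row player a strictly higher payoff than every other strategy, against every choice by the opponent.
Bottom strictly dominates: vs Left: 7 > each of {-6, -3}; vs Center: 8 > each of {-6, -3}; vs Right: 9 > each of {0, 2}.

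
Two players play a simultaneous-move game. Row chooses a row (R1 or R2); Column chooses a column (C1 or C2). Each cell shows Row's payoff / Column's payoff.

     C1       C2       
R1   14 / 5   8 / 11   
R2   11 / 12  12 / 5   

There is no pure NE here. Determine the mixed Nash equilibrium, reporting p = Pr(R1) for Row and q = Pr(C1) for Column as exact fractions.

In a mixed NE each player is indifferent between their pure strategies, so the opponent's mix sets the indifference.
Column indifferent between C1 and C2: p·5 + (1−p)·12 = p·11 + (1−p)·5 ⟹ 12 + (-7)p = 5 + 6p ⟹ p = 7/13.
Row indifferent between R1 and R2: q·14 + (1−q)·8 = q·11 + (1−q)·12 ⟹ 8 + 6q = 12 + (-1)q ⟹ q = 4/7.

p = 7/13, q = 4/7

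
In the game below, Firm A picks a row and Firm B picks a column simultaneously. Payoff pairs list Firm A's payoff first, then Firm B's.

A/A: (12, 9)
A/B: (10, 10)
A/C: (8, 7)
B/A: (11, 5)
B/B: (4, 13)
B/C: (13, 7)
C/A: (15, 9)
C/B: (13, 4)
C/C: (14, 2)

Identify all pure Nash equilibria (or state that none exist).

A profile is a Nash equilibrium when each player is best-responding to the other.
Firm A's best responses — vs A: C (payoff 15); vs B: C (payoff 13); vs C: C (payoff 14).
Firm B's best responses — vs A: B (payoff 10); vs B: B (payoff 13); vs C: A (payoff 9).
The only mutual best response is (C, A); neither player gains by switching there.

(C, A)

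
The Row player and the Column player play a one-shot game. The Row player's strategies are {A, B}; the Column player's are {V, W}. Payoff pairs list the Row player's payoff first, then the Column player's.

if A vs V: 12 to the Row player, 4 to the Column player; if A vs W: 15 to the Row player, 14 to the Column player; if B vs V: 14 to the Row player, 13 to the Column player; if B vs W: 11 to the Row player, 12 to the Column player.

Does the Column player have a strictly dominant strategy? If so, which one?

No strictly dominant strategy

Check whether one of the Column player's strategies beats all alternatives regardless of what the opponent does.
V is not dominant: against A, W gives 14 > 4.
W is not dominant: against B, V gives 13 > 12.
No single strategy is best against every opponent action.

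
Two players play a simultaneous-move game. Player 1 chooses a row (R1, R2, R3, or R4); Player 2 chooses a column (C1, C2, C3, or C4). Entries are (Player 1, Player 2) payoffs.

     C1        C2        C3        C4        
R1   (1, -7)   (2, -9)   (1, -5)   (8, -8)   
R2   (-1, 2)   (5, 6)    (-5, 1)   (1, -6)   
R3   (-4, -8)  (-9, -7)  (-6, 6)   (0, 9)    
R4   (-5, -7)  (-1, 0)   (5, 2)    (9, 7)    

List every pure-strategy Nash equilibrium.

A profile is a Nash equilibrium when each player is best-responding to the other.
Player 1's best responses — vs C1: R1 (payoff 1); vs C2: R2 (payoff 5); vs C3: R4 (payoff 5); vs C4: R4 (payoff 9).
Player 2's best responses — vs R1: C3 (payoff -5); vs R2: C2 (payoff 6); vs R3: C4 (payoff 9); vs R4: C4 (payoff 7).
Mutual best responses occur at (R2, C2) and (R4, C4); at each, neither player gains by switching.

(R2, C2) and (R4, C4)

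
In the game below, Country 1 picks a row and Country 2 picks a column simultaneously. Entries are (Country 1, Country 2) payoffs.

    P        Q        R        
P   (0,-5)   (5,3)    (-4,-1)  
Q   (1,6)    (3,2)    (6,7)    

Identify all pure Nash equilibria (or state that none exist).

A profile is a Nash equilibrium when each player is best-responding to the other.
Country 1's best responses — vs P: Q (payoff 1); vs Q: P (payoff 5); vs R: Q (payoff 6).
Country 2's best responses — vs P: Q (payoff 3); vs Q: R (payoff 7).
Mutual best responses occur at (P, Q) and (Q, R); at each, neither player gains by switching.

(P, Q) and (Q, R)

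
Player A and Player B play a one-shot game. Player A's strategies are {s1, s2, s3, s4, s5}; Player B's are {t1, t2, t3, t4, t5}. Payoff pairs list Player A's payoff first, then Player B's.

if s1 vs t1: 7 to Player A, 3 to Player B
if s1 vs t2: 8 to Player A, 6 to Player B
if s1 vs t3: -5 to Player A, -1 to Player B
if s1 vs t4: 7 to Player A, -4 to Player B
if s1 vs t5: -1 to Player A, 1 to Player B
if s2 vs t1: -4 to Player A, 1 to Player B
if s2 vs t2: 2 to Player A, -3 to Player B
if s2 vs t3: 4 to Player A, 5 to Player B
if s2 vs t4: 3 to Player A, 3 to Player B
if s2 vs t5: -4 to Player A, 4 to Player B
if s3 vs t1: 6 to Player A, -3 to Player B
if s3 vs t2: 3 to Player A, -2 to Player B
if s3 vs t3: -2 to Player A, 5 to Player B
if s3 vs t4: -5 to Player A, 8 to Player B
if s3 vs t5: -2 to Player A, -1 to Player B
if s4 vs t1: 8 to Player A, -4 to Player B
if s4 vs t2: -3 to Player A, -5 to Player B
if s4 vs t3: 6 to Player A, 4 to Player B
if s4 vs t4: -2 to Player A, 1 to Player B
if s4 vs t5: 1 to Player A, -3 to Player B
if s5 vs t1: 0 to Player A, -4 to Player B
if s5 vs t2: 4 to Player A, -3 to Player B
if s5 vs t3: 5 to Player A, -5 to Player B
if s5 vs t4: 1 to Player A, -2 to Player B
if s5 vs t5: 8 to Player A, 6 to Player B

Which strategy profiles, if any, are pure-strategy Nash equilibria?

Check mutual best responses: a cell is a NE iff neither player can gain by unilaterally deviating.
Player A's best responses — vs t1: s4 (payoff 8); vs t2: s1 (payoff 8); vs t3: s4 (payoff 6); vs t4: s1 (payoff 7); vs t5: s5 (payoff 8).
Player B's best responses — vs s1: t2 (payoff 6); vs s2: t3 (payoff 5); vs s3: t4 (payoff 8); vs s4: t3 (payoff 4); vs s5: t5 (payoff 6).
Mutual best responses occur at (s1, t2), (s4, t3), and (s5, t5); at each, neither player gains by switching.

(s1, t2), (s4, t3), and (s5, t5)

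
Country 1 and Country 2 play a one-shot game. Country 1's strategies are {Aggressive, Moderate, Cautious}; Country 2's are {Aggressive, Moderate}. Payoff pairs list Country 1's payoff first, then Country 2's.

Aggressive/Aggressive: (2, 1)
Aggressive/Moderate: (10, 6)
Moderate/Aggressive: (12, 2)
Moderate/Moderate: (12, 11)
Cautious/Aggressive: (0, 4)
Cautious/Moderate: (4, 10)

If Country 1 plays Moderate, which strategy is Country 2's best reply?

Moderate

With Country 1 fixed at Moderate, Country 2's payoffs are: Aggressive → 2, Moderate → 11.
The maximum is 11, achieved by Moderate.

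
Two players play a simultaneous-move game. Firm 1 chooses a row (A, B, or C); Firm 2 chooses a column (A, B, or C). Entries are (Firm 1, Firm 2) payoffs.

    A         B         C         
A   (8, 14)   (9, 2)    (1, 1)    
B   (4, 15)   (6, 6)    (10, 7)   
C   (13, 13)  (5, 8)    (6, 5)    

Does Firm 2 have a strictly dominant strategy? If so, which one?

A strategy is strictly dominant if it gives Firm 2 a strictly higher payoff than every other strategy, against every choice by the opponent.
A strictly dominates: vs A: 14 > each of {2, 1}; vs B: 15 > each of {6, 7}; vs C: 13 > each of {8, 5}.

A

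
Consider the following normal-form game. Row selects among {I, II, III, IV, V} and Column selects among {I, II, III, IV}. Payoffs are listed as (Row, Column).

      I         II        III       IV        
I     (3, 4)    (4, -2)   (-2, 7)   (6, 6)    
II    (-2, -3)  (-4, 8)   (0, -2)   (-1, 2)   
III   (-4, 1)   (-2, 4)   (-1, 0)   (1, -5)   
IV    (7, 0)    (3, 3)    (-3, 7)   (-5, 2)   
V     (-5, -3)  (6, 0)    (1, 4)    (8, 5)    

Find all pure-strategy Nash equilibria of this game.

A profile is a Nash equilibrium when each player is best-responding to the other.
Row's best responses — vs I: IV (payoff 7); vs II: V (payoff 6); vs III: V (payoff 1); vs IV: V (payoff 8).
Column's best responses — vs I: III (payoff 7); vs II: II (payoff 8); vs III: II (payoff 4); vs IV: III (payoff 7); vs V: IV (payoff 5).
The only mutual best response is (V, IV); neither player gains by switching there.

(V, IV)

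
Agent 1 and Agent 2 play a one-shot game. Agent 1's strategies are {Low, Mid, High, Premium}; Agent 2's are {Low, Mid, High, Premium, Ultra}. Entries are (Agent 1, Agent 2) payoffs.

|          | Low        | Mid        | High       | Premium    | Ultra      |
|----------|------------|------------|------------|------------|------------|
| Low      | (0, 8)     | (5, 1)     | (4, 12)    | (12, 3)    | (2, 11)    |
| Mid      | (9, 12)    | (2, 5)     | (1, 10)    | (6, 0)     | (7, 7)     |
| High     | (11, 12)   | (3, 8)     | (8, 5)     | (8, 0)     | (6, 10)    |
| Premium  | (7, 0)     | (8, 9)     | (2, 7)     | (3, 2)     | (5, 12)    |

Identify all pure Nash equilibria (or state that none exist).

Find each player's best response to every opponent strategy; NE are the intersections.
Agent 1's best responses — vs Low: High (payoff 11); vs Mid: Premium (payoff 8); vs High: High (payoff 8); vs Premium: Low (payoff 12); vs Ultra: Mid (payoff 7).
Agent 2's best responses — vs Low: High (payoff 12); vs Mid: Low (payoff 12); vs High: Low (payoff 12); vs Premium: Ultra (payoff 12).
The only mutual best response is (High, Low); neither player gains by switching there.

(High, Low)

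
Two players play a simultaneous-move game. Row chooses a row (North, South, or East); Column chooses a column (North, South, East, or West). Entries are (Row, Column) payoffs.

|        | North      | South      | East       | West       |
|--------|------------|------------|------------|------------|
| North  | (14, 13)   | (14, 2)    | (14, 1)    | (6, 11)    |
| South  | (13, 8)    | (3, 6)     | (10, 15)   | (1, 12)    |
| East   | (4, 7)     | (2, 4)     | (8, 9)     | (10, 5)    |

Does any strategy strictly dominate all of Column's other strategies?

No strictly dominant strategy

Check whether one of Column's strategies beats all alternatives regardless of what the opponent does.
North is not dominant: against South, East gives 15 > 8.
South is not dominant: against North, North gives 13 > 2.
East is not dominant: against North, North gives 13 > 1.
West is not dominant: against North, North gives 13 > 11.
No single strategy is best against every opponent action.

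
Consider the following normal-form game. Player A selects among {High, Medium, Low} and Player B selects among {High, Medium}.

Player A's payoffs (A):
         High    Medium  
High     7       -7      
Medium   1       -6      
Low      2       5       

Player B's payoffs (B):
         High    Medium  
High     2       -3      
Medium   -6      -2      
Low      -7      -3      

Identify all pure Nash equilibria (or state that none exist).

A profile is a Nash equilibrium when each player is best-responding to the other.
Player A's best responses — vs High: High (payoff 7); vs Medium: Low (payoff 5).
Player B's best responses — vs High: High (payoff 2); vs Medium: Medium (payoff -2); vs Low: Medium (payoff -3).
Mutual best responses occur at (High, High) and (Low, Medium); at each, neither player gains by switching.

(High, High) and (Low, Medium)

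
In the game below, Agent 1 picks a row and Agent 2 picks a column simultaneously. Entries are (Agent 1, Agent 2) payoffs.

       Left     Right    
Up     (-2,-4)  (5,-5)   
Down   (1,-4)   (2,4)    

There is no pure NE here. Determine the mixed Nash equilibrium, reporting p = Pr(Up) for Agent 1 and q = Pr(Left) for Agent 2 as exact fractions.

Each player's mixing probability is pinned down by making the *other* player indifferent.
Agent 2 indifferent between Left and Right: p·(-4) + (1−p)·(-4) = p·(-5) + (1−p)·4 ⟹ (-4) + 0p = 4 + (-9)p ⟹ p = 8/9.
Agent 1 indifferent between Up and Down: q·(-2) + (1−q)·5 = q·1 + (1−q)·2 ⟹ 5 + (-7)q = 2 + (-1)q ⟹ q = 1/2.

p = 8/9, q = 1/2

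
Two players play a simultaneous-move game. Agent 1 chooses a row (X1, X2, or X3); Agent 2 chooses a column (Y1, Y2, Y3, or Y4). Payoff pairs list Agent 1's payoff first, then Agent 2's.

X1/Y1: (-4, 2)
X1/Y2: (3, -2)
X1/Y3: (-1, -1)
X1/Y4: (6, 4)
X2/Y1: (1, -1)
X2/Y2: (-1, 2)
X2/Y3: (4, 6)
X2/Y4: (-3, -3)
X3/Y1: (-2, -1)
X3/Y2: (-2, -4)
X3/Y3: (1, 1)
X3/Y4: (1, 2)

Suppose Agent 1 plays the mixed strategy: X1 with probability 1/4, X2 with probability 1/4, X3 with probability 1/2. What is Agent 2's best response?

Y3

Compute Agent 2's expected payoff from each pure strategy against the given mix.
Y1: (1/4)·2 + (1/4)·(-1) + (1/2)·(-1) = -1/4
Y2: (1/4)·(-2) + (1/4)·2 + (1/2)·(-4) = -2
Y3: (1/4)·(-1) + (1/4)·6 + (1/2)·1 = 7/4
Y4: (1/4)·4 + (1/4)·(-3) + (1/2)·2 = 5/4
Highest expected payoff is 7/4, from Y3.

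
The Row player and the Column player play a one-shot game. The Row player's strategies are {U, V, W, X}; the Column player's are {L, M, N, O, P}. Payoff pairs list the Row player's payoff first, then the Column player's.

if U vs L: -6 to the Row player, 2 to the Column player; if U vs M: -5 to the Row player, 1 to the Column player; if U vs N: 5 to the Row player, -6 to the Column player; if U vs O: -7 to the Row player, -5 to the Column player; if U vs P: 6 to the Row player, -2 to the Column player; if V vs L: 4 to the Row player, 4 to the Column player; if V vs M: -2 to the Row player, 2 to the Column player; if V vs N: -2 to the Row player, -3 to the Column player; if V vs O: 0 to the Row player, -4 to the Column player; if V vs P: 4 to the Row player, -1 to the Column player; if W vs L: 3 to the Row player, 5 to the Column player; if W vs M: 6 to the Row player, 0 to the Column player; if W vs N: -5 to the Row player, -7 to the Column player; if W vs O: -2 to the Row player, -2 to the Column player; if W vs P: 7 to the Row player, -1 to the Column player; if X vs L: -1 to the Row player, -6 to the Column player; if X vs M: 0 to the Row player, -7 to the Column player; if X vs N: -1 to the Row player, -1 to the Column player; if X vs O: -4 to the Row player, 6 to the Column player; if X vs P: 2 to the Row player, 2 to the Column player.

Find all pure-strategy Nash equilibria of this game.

(V, L)

Find each player's best response to every opponent strategy; NE are the intersections.
The Row player's best responses — vs L: V (payoff 4); vs M: W (payoff 6); vs N: U (payoff 5); vs O: V (payoff 0); vs P: W (payoff 7).
The Column player's best responses — vs U: L (payoff 2); vs V: L (payoff 4); vs W: L (payoff 5); vs X: O (payoff 6).
The only mutual best response is (V, L); neither player gains by switching there.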